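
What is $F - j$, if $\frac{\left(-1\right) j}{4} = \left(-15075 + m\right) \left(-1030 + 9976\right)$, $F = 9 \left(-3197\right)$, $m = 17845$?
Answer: $99092907$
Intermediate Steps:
$F = -28773$
$j = -99121680$ ($j = - 4 \left(-15075 + 17845\right) \left(-1030 + 9976\right) = - 4 \cdot 2770 \cdot 8946 = \left(-4\right) 24780420 = -99121680$)
$F - j = -28773 - -99121680 = -28773 + 99121680 = 99092907$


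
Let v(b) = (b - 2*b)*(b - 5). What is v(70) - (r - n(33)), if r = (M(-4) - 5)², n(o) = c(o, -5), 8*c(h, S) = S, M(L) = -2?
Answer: -36797/8 ≈ -4599.6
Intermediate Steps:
c(h, S) = S/8
n(o) = -5/8 (n(o) = (⅛)*(-5) = -5/8)
r = 49 (r = (-2 - 5)² = (-7)² = 49)
v(b) = -b*(-5 + b) (v(b) = (-b)*(-5 + b) = -b*(-5 + b))
v(70) - (r - n(33)) = 70*(5 - 1*70) - (49 - 1*(-5/8)) = 70*(5 - 70) - (49 + 5/8) = 70*(-65) - 1*397/8 = -4550 - 397/8 = -36797/8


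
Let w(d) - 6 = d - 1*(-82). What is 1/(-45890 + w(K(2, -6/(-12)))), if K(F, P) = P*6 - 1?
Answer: -1/45800 ≈ -2.1834e-5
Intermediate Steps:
K(F, P) = -1 + 6*P (K(F, P) = 6*P - 1 = -1 + 6*P)
w(d) = 88 + d (w(d) = 6 + (d - 1*(-82)) = 6 + (d + 82) = 6 + (82 + d) = 88 + d)
1/(-45890 + w(K(2, -6/(-12)))) = 1/(-45890 + (88 + (-1 + 6*(-6/(-12))))) = 1/(-45890 + (88 + (-1 + 6*(-6*(-1/12))))) = 1/(-45890 + (88 + (-1 + 6*(½)))) = 1/(-45890 + (88 + (-1 + 3))) = 1/(-45890 + (88 + 2)) = 1/(-45890 + 90) = 1/(-45800) = -1/45800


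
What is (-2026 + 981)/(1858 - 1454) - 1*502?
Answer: -203853/404 ≈ -504.59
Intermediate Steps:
(-2026 + 981)/(1858 - 1454) - 1*502 = -1045/404 - 502 = -203853/404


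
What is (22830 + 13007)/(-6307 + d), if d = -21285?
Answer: -35837/27592 ≈ -1.2988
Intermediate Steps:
(22830 + 13007)/(-6307 + d) = (22830 + 13007)/(-6307 - 21285) = 35837/(-27592) = 35837*(-1/27592) = -35837/27592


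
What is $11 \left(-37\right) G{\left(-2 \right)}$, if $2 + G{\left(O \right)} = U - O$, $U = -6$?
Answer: $2442$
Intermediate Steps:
$G{\left(O \right)} = -8 - O$ ($G{\left(O \right)} = -2 - \left(6 + O\right) = -8 - O$)
$11 \left(-37\right) G{\left(-2 \right)} = 11 \left(-37\right) \left(-8 - -2\right) = - 407 \left(-8 + 2\right) = \left(-407\right) \left(-6\right) = 2442$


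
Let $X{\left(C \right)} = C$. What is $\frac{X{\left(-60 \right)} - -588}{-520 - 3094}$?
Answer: $- \frac{264}{1807} \approx -0.1461$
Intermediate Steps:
$\frac{X{\left(-60 \right)} - -588}{-520 - 3094} = \frac{-60 - -588}{-520 - 3094} = \frac{-60 + \left(-1661 + 2249\right)}{-3614} = \left(-60 + 588\right) \left(- \frac{1}{3614}\right) = 528 \left(- \frac{1}{3614}\right) = - \frac{264}{1807}$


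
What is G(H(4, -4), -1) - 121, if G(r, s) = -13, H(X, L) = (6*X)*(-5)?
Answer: -134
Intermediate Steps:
H(X, L) = -30*X
G(H(4, -4), -1) - 121 = -13 - 121 = -134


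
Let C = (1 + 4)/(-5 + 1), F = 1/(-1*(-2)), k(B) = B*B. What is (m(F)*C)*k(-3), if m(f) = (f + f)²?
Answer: -45/4 ≈ -11.250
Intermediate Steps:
k(B) = B²
F = ½ (F = 1/2 = ½ ≈ 0.50000)
m(f) = 4*f² (m(f) = (2*f)² = 4*f²)
C = -5/4 (C = 5/(-4) = 5*(-¼) = -5/4 ≈ -1.2500)
(m(F)*C)*k(-3) = ((4*(½)²)*(-5/4))*(-3)² = ((4*(¼))*(-5/4))*9 = (1*(-5/4))*9 = -5/4*9 = -45/4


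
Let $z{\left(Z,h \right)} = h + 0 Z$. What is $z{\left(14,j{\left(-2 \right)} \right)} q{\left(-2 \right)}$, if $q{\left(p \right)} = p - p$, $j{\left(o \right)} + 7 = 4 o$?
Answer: $0$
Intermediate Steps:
$j{\left(o \right)} = -7 + 4 o$
$z{\left(Z,h \right)} = h$ ($z{\left(Z,h \right)} = h + 0 = h$)
$q{\left(p \right)} = 0$
$z{\left(14,j{\left(-2 \right)} \right)} q{\left(-2 \right)} = \left(-7 + 4 \left(-2\right)\right) 0 = \left(-7 - 8\right) 0 = \left(-15\right) 0 = 0$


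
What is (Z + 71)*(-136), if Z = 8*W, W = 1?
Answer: -10744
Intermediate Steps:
Z = 8 (Z = 8*1 = 8)
(Z + 71)*(-136) = (8 + 71)*(-136) = 79*(-136) = -10744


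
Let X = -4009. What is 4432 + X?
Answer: 423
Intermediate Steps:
4432 + X = 4432 - 4009 = 423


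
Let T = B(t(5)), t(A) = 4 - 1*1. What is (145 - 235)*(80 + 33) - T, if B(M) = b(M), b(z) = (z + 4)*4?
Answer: -10198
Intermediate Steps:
b(z) = 16 + 4*z (b(z) = (4 + z)*4 = 16 + 4*z)
t(A) = 3 (t(A) = 4 - 1 = 3)
B(M) = 16 + 4*M
T = 28 (T = 16 + 4*3 = 16 + 12 = 28)
(145 - 235)*(80 + 33) - T = (145 - 235)*(80 + 33) - 1*28 = -90*113 - 28 = -10170 - 28 = -10198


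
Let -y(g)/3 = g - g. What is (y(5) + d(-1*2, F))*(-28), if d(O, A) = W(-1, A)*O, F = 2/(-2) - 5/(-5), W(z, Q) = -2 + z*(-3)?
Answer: 56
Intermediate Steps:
W(z, Q) = -2 - 3*z
F = 0 (F = 2*(-1/2) - 5*(-1/5) = -1 + 1 = 0)
d(O, A) = O (d(O, A) = (-2 - 3*(-1))*O = (-2 + 3)*O = 1*O = O)
y(g) = 0 (y(g) = -3*(g - g) = -3*0 = 0)
(y(5) + d(-1*2, F))*(-28) = (0 - 1*2)*(-28) = (0 - 2)*(-28) = -2*(-28) = 56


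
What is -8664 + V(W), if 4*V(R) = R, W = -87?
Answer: -34743/4 ≈ -8685.8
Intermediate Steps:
V(R) = R/4
-8664 + V(W) = -8664 + (¼)*(-87) = -8664 - 87/4 = -34743/4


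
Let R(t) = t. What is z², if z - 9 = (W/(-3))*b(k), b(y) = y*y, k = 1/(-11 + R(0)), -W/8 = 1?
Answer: 10725625/131769 ≈ 81.397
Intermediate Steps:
W = -8 (W = -8*1 = -8)
k = -1/11 (k = 1/(-11 + 0) = 1/(-11) = -1/11 ≈ -0.090909)
b(y) = y²
z = 3275/363 (z = 9 + (-8/(-3))*(-1/11)² = 9 - 8*(-⅓)*(1/121) = 9 + (8/3)*(1/121) = 9 + 8/363 = 3275/363 ≈ 9.0220)
z² = (3275/363)² = 10725625/131769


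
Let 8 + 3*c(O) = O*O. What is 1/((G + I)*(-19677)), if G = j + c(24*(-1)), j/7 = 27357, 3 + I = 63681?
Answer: -1/5024843341 ≈ -1.9901e-10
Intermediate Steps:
I = 63678 (I = -3 + 63681 = 63678)
c(O) = -8/3 + O²/3 (c(O) = -8/3 + (O*O)/3 = -8/3 + O²/3)
j = 191499 (j = 7*27357 = 191499)
G = 575065/3 (G = 191499 + (-8/3 + (24*(-1))²/3) = 191499 + (-8/3 + (⅓)*(-24)²) = 191499 + (-8/3 + (⅓)*576) = 191499 + (-8/3 + 192) = 191499 + 568/3 = 575065/3 ≈ 1.9169e+5)
1/((G + I)*(-19677)) = 1/((575065/3 + 63678)*(-19677)) = -1/19677/(766099/3) = (3/766099)*(-1/19677) = -1/5024843341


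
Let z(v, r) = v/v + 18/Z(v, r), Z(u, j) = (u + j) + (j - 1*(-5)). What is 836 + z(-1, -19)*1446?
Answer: 25780/17 ≈ 1516.5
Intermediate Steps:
Z(u, j) = 5 + u + 2*j (Z(u, j) = (j + u) + (j + 5) = (j + u) + (5 + j) = 5 + u + 2*j)
z(v, r) = 1 + 18/(5 + v + 2*r) (z(v, r) = v/v + 18/(5 + v + 2*r) = 1 + 18/(5 + v + 2*r))
836 + z(-1, -19)*1446 = 836 + ((23 - 1 + 2*(-19))/(5 - 1 + 2*(-19)))*1446 = 836 + ((23 - 1 - 38)/(5 - 1 - 38))*1446 = 836 + (-16/(-34))*1446 = 836 - 1/34*(-16)*1446 = 836 + (8/17)*1446 = 836 + 11568/17 = 25780/17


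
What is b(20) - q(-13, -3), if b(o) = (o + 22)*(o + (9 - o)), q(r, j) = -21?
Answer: 399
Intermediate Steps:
b(o) = 198 + 9*o (b(o) = (22 + o)*9 = 198 + 9*o)
b(20) - q(-13, -3) = (198 + 9*20) - 1*(-21) = (198 + 180) + 21 = 378 + 21 = 399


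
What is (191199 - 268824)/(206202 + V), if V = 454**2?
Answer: -77625/412318 ≈ -0.18826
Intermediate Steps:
V = 206116
(191199 - 268824)/(206202 + V) = (191199 - 268824)/(206202 + 206116) = -77625/412318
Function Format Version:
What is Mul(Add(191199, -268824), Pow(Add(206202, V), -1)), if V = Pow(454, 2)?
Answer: Rational(-77625, 412318) ≈ -0.18826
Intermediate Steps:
V = 206116
Mul(Add(191199, -268824), Pow(Add(206202, V), -1)) = Mul(Add(191199, -268824), Pow(Add(206202, 206116), -1)) = Mul(-77625, Pow(412318, -1)) = Mul(-77625, Rational(1, 412318)) = Rational(-77625, 412318)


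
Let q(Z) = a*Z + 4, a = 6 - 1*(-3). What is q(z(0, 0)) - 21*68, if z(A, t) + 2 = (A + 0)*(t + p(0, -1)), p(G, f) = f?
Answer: -1442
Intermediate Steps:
a = 9 (a = 6 + 3 = 9)
z(A, t) = -2 + A*(-1 + t) (z(A, t) = -2 + (A + 0)*(t - 1) = -2 + A*(-1 + t))
q(Z) = 4 + 9*Z (q(Z) = 9*Z + 4 = 4 + 9*Z)
q(z(0, 0)) - 21*68 = (4 + 9*(-2 - 1*0 + 0*0)) - 21*68 = (4 + 9*(-2 + 0 + 0)) - 1428 = (4 + 9*(-2)) - 1428 = (4 - 18) - 1428 = -14 - 1428 = -1442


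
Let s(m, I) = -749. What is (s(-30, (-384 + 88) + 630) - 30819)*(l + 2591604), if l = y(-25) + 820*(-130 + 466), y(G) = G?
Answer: -90508581232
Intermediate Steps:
l = 275495 (l = -25 + 820*(-130 + 466) = -25 + 820*336 = -25 + 275520 = 275495)
(s(-30, (-384 + 88) + 630) - 30819)*(l + 2591604) = (-749 - 30819)*(275495 + 2591604) = -31568*2867099 = -90508581232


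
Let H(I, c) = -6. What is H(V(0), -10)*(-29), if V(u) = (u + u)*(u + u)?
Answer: 174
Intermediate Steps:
V(u) = 4*u² (V(u) = (2*u)*(2*u) = 4*u²)
H(V(0), -10)*(-29) = -6*(-29) = 174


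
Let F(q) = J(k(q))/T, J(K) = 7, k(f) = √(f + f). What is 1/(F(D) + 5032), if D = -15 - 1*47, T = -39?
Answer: 39/196241 ≈ 0.00019874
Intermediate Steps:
k(f) = √2*√f (k(f) = √(2*f) = √2*√f)
D = -62 (D = -15 - 47 = -62)
F(q) = -7/39 (F(q) = 7/(-39) = 7*(-1/39) = -7/39)
1/(F(D) + 5032) = 1/(-7/39 + 5032) = 1/(196241/39) = 39/196241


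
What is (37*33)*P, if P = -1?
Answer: -1221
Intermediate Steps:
(37*33)*P = (37*33)*(-1) = 1221*(-1) = -1221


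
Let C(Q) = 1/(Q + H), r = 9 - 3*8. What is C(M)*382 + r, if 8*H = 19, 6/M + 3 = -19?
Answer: 30841/185 ≈ 166.71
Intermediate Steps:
M = -3/11 (M = 6/(-3 - 19) = 6/(-22) = 6*(-1/22) = -3/11 ≈ -0.27273)
r = -15 (r = 9 - 24 = -15)
H = 19/8 (H = (⅛)*19 = 19/8 ≈ 2.3750)
C(Q) = 1/(19/8 + Q) (C(Q) = 1/(Q + 19/8) = 1/(19/8 + Q))
C(M)*382 + r = (8/(19 + 8*(-3/11)))*382 - 15 = (8/(19 - 24/11))*382 - 15 = (8/(185/11))*382 - 15 = (8*(11/185))*382 - 15 = (88/185)*382 - 15 = 33616/185 - 15 = 30841/185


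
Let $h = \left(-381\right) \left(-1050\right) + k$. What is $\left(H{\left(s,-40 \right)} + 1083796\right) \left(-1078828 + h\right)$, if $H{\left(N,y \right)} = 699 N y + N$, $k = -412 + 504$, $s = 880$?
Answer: $15962778877064$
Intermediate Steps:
$k = 92$
$H{\left(N,y \right)} = N + 699 N y$ ($H{\left(N,y \right)} = 699 N y + N = N + 699 N y$)
$h = 400142$ ($h = \left(-381\right) \left(-1050\right) + 92 = 400050 + 92 = 400142$)
$\left(H{\left(s,-40 \right)} + 1083796\right) \left(-1078828 + h\right) = \left(880 \left(1 + 699 \left(-40\right)\right) + 1083796\right) \left(-1078828 + 400142\right) = \left(880 \left(1 - 27960\right) + 1083796\right) \left(-678686\right) = \left(880 \left(-27959\right) + 1083796\right) \left(-678686\right) = \left(-24603920 + 1083796\right) \left(-678686\right) = \left(-23520124\right) \left(-678686\right) = 15962778877064$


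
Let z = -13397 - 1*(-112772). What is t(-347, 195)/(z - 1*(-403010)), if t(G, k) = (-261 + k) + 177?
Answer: 111/502385 ≈ 0.00022095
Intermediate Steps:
t(G, k) = -84 + k
z = 99375 (z = -13397 + 112772 = 99375)
t(-347, 195)/(z - 1*(-403010)) = (-84 + 195)/(99375 - 1*(-403010)) = 111/(99375 + 403010) = 111/502385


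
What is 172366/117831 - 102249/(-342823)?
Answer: 71139131137/40395176913 ≈ 1.7611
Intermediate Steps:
172366/117831 - 102249/(-342823) = 172366*(1/117831) - 102249*(-1/342823) = 172366/117831 + 102249/342823 = 71139131137/40395176913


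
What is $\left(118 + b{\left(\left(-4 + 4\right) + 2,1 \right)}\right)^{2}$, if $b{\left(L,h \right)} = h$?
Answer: $14161$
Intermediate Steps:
$\left(118 + b{\left(\left(-4 + 4\right) + 2,1 \right)}\right)^{2} = \left(118 + 1\right)^{2} = 119^{2} = 14161$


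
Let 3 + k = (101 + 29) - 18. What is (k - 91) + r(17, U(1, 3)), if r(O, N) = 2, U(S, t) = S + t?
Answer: 20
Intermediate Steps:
k = 109 (k = -3 + ((101 + 29) - 18) = -3 + (130 - 18) = -3 + 112 = 109)
(k - 91) + r(17, U(1, 3)) = (109 - 91) + 2 = 18 + 2 = 20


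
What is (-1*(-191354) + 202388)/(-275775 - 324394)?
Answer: -393742/600169 ≈ -0.65605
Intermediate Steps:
(-1*(-191354) + 202388)/(-275775 - 324394) = (191354 + 202388)/(-600169) = 393742*(-1/600169) = -393742/600169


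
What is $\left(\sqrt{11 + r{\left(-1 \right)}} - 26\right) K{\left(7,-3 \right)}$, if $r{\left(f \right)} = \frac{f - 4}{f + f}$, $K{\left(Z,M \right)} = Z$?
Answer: $-182 + \frac{21 \sqrt{6}}{2} \approx -156.28$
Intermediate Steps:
$r{\left(f \right)} = \frac{-4 + f}{2 f}$
$\left(\sqrt{11 + r{\left(-1 \right)}} - 26\right) K{\left(7,-3 \right)} = \left(\sqrt{11 + \frac{-4 - 1}{2 \left(-1\right)}} - 26\right) 7 = \left(\sqrt{11 + \frac{1}{2} \left(-1\right) \left(-5\right)} - 26\right) 7 = \left(\sqrt{11 + \frac{5}{2}} - 26\right) 7 = \left(\sqrt{\frac{27}{2}} - 26\right) 7 = \left(\frac{3 \sqrt{6}}{2} - 26\right) 7 = \left(-26 + \frac{3 \sqrt{6}}{2}\right) 7 = -182 + \frac{21 \sqrt{6}}{2}$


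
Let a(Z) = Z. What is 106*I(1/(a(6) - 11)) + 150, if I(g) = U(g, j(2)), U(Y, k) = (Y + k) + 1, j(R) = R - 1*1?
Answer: 1704/5 ≈ 340.80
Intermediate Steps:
j(R) = -1 + R (j(R) = R - 1 = -1 + R)
U(Y, k) = 1 + Y + k
I(g) = 2 + g (I(g) = 1 + g + (-1 + 2) = 1 + g + 1 = 2 + g)
106*I(1/(a(6) - 11)) + 150 = 106*(2 + 1/(6 - 11)) + 150 = 106*(2 + 1/(-5)) + 150 = 106*(2 - ⅕) + 150 = 106*(9/5) + 150 = 954/5 + 150 = 1704/5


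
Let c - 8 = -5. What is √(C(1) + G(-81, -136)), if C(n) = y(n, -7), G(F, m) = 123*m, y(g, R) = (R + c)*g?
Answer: 2*I*√4183 ≈ 129.35*I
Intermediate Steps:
c = 3 (c = 8 - 5 = 3)
y(g, R) = g*(3 + R) (y(g, R) = (R + 3)*g = (3 + R)*g = g*(3 + R))
C(n) = -4*n (C(n) = n*(3 - 7) = n*(-4) = -4*n)
√(C(1) + G(-81, -136)) = √(-4*1 + 123*(-136)) = √(-4 - 16728) = √(-16732) = 2*I*√4183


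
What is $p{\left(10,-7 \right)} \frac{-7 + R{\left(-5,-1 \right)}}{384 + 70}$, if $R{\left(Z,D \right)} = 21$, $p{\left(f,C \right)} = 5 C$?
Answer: $- \frac{245}{227} \approx -1.0793$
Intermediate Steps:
$p{\left(10,-7 \right)} \frac{-7 + R{\left(-5,-1 \right)}}{384 + 70} = 5 \left(-7\right) \frac{-7 + 21}{384 + 70} = - 35 \cdot \frac{14}{454} = - 35 \cdot 14 \cdot \frac{1}{454} = \left(-35\right) \frac{7}{227} = - \frac{245}{227}$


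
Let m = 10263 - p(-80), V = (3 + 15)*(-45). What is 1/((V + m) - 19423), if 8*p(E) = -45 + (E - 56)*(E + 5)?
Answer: -8/89915 ≈ -8.8973e-5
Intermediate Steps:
V = -810 (V = 18*(-45) = -810)
p(E) = -45/8 + (-56 + E)*(5 + E)/8 (p(E) = (-45 + (E - 56)*(E + 5))/8 = (-45 + (-56 + E)*(5 + E))/8 = -45/8 + (-56 + E)*(5 + E)/8)
m = 71949/8 (m = 10263 - (-325/8 - 51/8*(-80) + (1/8)*(-80)**2) = 10263 - (-325/8 + 510 + (1/8)*6400) = 10263 - (-325/8 + 510 + 800) = 10263 - 1*10155/8 = 10263 - 10155/8 = 71949/8 ≈ 8993.6)
1/((V + m) - 19423) = 1/((-810 + 71949/8) - 19423) = 1/(65469/8 - 19423) = 1/(-89915/8) = -8/89915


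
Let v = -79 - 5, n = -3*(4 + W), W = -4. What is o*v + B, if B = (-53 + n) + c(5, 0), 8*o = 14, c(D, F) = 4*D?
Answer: -180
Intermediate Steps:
n = 0 (n = -3*(4 - 4) = -3*0 = 0)
o = 7/4 (o = (⅛)*14 = 7/4 ≈ 1.7500)
B = -33 (B = (-53 + 0) + 4*5 = -53 + 20 = -33)
v = -84
o*v + B = (7/4)*(-84) - 33 = -147 - 33 = -180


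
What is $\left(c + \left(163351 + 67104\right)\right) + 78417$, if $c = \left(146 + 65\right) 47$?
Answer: $318789$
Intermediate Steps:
$c = 9917$ ($c = 211 \cdot 47 = 9917$)
$\left(c + \left(163351 + 67104\right)\right) + 78417 = \left(9917 + \left(163351 + 67104\right)\right) + 78417 = \left(9917 + 230455\right) + 78417 = 240372 + 78417 = 318789$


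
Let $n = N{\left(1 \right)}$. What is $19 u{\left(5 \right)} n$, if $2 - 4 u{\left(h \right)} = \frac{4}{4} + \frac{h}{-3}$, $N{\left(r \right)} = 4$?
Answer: $\frac{152}{3} \approx 50.667$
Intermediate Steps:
$u{\left(h \right)} = \frac{1}{4} + \frac{h}{12}$ ($u{\left(h \right)} = \frac{1}{2} - \frac{\frac{4}{4} + \frac{h}{-3}}{4} = \frac{1}{2} - \frac{4 \cdot \frac{1}{4} + h \left(- \frac{1}{3}\right)}{4} = \frac{1}{2} - \frac{1 - \frac{h}{3}}{4} = \frac{1}{2} + \left(- \frac{1}{4} + \frac{h}{12}\right) = \frac{1}{4} + \frac{h}{12}$)
$n = 4$
$19 u{\left(5 \right)} n = 19 \left(\frac{1}{4} + \frac{1}{12} \cdot 5\right) 4 = 19 \left(\frac{1}{4} + \frac{5}{12}\right) 4 = 19 \cdot \frac{2}{3} \cdot 4 = \frac{38}{3} \cdot 4 = \frac{152}{3}$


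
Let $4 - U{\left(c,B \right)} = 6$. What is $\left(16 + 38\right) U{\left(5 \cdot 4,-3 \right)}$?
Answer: $-108$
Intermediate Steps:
$U{\left(c,B \right)} = -2$ ($U{\left(c,B \right)} = 4 - 6 = -2$)
$\left(16 + 38\right) U{\left(5 \cdot 4,-3 \right)} = \left(16 + 38\right) \left(-2\right) = 54 \left(-2\right) = -108$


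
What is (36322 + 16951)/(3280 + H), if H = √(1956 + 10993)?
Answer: 174735440/10745451 - 53273*√12949/10745451 ≈ 15.697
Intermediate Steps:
H = √12949 ≈ 113.79
(36322 + 16951)/(3280 + H) = (36322 + 16951)/(3280 + √12949) = 53273/(3280 + √12949)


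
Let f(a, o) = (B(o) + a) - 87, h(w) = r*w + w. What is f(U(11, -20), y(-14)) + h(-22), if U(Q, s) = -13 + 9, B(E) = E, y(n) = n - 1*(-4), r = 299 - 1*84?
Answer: -4853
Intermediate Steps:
r = 215 (r = 299 - 84 = 215)
y(n) = 4 + n (y(n) = n + 4 = 4 + n)
U(Q, s) = -4
h(w) = 216*w (h(w) = 215*w + w = 216*w)
f(a, o) = -87 + a + o (f(a, o) = (o + a) - 87 = (a + o) - 87 = -87 + a + o)
f(U(11, -20), y(-14)) + h(-22) = (-87 - 4 + (4 - 14)) + 216*(-22) = (-87 - 4 - 10) - 4752 = -101 - 4752 = -4853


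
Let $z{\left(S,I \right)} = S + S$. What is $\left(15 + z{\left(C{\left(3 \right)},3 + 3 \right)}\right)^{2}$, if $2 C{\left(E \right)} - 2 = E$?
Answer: $400$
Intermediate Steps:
$C{\left(E \right)} = 1 + \frac{E}{2}$
$z{\left(S,I \right)} = 2 S$
$\left(15 + z{\left(C{\left(3 \right)},3 + 3 \right)}\right)^{2} = \left(15 + 2 \left(1 + \frac{1}{2} \cdot 3\right)\right)^{2} = \left(15 + 2 \left(1 + \frac{3}{2}\right)\right)^{2} = \left(15 + 2 \cdot \frac{5}{2}\right)^{2} = \left(15 + 5\right)^{2} = 20^{2} = 400$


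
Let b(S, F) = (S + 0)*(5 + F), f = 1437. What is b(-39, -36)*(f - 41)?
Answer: 1687764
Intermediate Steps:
b(S, F) = S*(5 + F)
b(-39, -36)*(f - 41) = (-39*(5 - 36))*(1437 - 41) = -39*(-31)*1396 = 1209*1396 = 1687764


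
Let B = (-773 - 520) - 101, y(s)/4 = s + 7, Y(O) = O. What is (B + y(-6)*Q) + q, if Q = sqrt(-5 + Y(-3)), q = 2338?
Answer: 944 + 8*I*sqrt(2) ≈ 944.0 + 11.314*I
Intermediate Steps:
y(s) = 28 + 4*s (y(s) = 4*(s + 7) = 4*(7 + s) = 28 + 4*s)
Q = 2*I*sqrt(2) (Q = sqrt(-5 - 3) = sqrt(-8) = 2*I*sqrt(2) ≈ 2.8284*I)
B = -1394 (B = -1293 - 101 = -1394)
(B + y(-6)*Q) + q = (-1394 + (28 + 4*(-6))*(2*I*sqrt(2))) + 2338 = (-1394 + (28 - 24)*(2*I*sqrt(2))) + 2338 = (-1394 + 4*(2*I*sqrt(2))) + 2338 = (-1394 + 8*I*sqrt(2)) + 2338 = 944 + 8*I*sqrt(2)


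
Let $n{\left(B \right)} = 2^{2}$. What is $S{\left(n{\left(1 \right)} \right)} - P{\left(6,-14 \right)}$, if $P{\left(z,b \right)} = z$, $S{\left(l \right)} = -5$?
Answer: $-11$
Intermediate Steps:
$n{\left(B \right)} = 4$
$S{\left(n{\left(1 \right)} \right)} - P{\left(6,-14 \right)} = -5 - 6 = -11$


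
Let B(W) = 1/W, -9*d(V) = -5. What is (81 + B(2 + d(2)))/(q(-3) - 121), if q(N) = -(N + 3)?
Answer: -1872/2783 ≈ -0.67266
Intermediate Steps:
q(N) = -3 - N (q(N) = -(3 + N) = -3 - N)
d(V) = 5/9 (d(V) = -⅑*(-5) = 5/9)
(81 + B(2 + d(2)))/(q(-3) - 121) = (81 + 1/(2 + 5/9))/((-3 - 1*(-3)) - 121) = (81 + 1/(23/9))/((-3 + 3) - 121) = (81 + 9/23)/(0 - 121) = (1872/23)/(-121) = -1/121*1872/23 = -1872/2783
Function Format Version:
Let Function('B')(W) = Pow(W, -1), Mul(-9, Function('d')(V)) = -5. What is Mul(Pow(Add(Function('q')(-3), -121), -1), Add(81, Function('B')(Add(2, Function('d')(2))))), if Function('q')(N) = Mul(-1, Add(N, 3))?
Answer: Rational(-1872, 2783) ≈ -0.67266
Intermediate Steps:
Function('q')(N) = Add(-3, Mul(-1, N)) (Function('q')(N) = Mul(-1, Add(3, N)) = Add(-3, Mul(-1, N)))
Function('d')(V) = Rational(5, 9) (Function('d')(V) = Mul(Rational(-1, 9), -5) = Rational(5, 9))
Mul(Pow(Add(Function('q')(-3), -121), -1), Add(81, Function('B')(Add(2, Function('d')(2))))) = Mul(Pow(Add(Add(-3, Mul(-1, -3)), -121), -1), Add(81, Pow(Add(2, Rational(5, 9)), -1))) = Mul(Pow(Add(Add(-3, 3), -121), -1), Add(81, Pow(Rational(23, 9), -1))) = Mul(Pow(Add(0, -121), -1), Add(81, Rational(9, 23))) = Mul(Pow(-121, -1), Rational(1872, 23)) = Mul(Rational(-1, 121), Rational(1872, 23)) = Rational(-1872, 2783)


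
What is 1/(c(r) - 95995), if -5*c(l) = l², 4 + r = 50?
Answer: -5/482091 ≈ -1.0371e-5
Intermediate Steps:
r = 46 (r = -4 + 50 = 46)
c(l) = -l²/5
1/(c(r) - 95995) = 1/(-⅕*46² - 95995) = 1/(-⅕*2116 - 95995) = 1/(-2116/5 - 95995) = 1/(-482091/5) = -5/482091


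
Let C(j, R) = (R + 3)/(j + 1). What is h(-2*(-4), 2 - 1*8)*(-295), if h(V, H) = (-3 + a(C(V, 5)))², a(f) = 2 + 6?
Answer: -7375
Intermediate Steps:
C(j, R) = (3 + R)/(1 + j)
a(f) = 8
h(V, H) = 25 (h(V, H) = (-3 + 8)² = 5² = 25)
h(-2*(-4), 2 - 1*8)*(-295) = 25*(-295) = -7375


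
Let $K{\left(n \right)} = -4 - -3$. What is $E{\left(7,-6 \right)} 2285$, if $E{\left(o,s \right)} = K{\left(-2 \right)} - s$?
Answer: $11425$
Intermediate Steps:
$K{\left(n \right)} = -1$ ($K{\left(n \right)} = -4 + 3 = -1$)
$E{\left(o,s \right)} = -1 - s$
$E{\left(7,-6 \right)} 2285 = \left(-1 - -6\right) 2285 = \left(-1 + 6\right) 2285 = 5 \cdot 2285 = 11425$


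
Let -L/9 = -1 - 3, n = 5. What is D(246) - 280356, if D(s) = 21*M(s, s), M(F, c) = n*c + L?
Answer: -253770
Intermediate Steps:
L = 36 (L = -9*(-1 - 3) = -9*(-4) = 36)
M(F, c) = 36 + 5*c (M(F, c) = 5*c + 36 = 36 + 5*c)
D(s) = 756 + 105*s (D(s) = 21*(36 + 5*s) = 756 + 105*s)
D(246) - 280356 = (756 + 105*246) - 280356 = (756 + 25830) - 280356 = 26586 - 280356 = -253770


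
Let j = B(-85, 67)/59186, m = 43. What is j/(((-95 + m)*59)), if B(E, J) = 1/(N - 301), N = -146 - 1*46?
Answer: 1/89520245464 ≈ 1.1171e-11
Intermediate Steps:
N = -192 (N = -146 - 46 = -192)
B(E, J) = -1/493 (B(E, J) = 1/(-192 - 301) = 1/(-493) = -1/493)
j = -1/29178698 (j = -1/493/59186 = -1/493*1/59186 = -1/29178698 ≈ -3.4272e-8)
j/(((-95 + m)*59)) = -1/(59*(-95 + 43))/29178698 = -1/(29178698*((-52*59))) = -1/29178698/(-3068) = -1/29178698*(-1/3068) = 1/89520245464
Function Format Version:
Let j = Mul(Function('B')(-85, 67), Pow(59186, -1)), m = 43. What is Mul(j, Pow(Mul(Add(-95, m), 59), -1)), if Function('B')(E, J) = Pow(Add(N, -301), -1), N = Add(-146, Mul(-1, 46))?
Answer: Rational(1, 89520245464) ≈ 1.1171e-11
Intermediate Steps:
N = -192 (N = Add(-146, -46) = -192)
Function('B')(E, J) = Rational(-1, 493) (Function('B')(E, J) = Pow(Add(-192, -301), -1) = Pow(-493, -1) = Rational(-1, 493))
j = Rational(-1, 29178698) (j = Mul(Rational(-1, 493), Pow(59186, -1)) = Mul(Rational(-1, 493), Rational(1, 59186)) = Rational(-1, 29178698) ≈ -3.4272e-8)
Mul(j, Pow(Mul(Add(-95, m), 59), -1)) = Mul(Rational(-1, 29178698), Pow(Mul(Add(-95, 43), 59), -1)) = Mul(Rational(-1, 29178698), Pow(Mul(-52, 59), -1)) = Mul(Rational(-1, 29178698), Pow(-3068, -1)) = Mul(Rational(-1, 29178698), Rational(-1, 3068)) = Rational(1, 89520245464)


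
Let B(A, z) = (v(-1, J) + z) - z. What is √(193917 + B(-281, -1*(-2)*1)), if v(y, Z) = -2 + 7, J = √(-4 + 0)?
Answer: √193922 ≈ 440.37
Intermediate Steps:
J = 2*I (J = √(-4) = 2*I ≈ 2.0*I)
v(y, Z) = 5
B(A, z) = 5 (B(A, z) = (5 + z) - z = 5)
√(193917 + B(-281, -1*(-2)*1)) = √(193917 + 5) = √193922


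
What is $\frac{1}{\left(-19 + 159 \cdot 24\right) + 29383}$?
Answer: $\frac{1}{33180} \approx 3.0139 \cdot 10^{-5}$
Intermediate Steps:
$\frac{1}{\left(-19 + 159 \cdot 24\right) + 29383} = \frac{1}{\left(-19 + 3816\right) + 29383} = \frac{1}{3797 + 29383} = \frac{1}{33180}$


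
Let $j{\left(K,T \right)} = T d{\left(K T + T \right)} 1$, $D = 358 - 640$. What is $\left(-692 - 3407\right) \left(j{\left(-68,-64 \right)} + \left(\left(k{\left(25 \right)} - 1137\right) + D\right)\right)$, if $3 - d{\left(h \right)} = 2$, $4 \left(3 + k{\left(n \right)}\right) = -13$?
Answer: $\frac{24417743}{4} \approx 6.1044 \cdot 10^{6}$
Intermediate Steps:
$k{\left(n \right)} = - \frac{25}{4}$ ($k{\left(n \right)} = -3 + \frac{1}{4} \left(-13\right) = -3 - \frac{13}{4} = - \frac{25}{4}$)
$D = -282$ ($D = 358 - 640 = -282$)
$d{\left(h \right)} = 1$ ($d{\left(h \right)} = 3 - 2 = 1$)
$j{\left(K,T \right)} = T$ ($j{\left(K,T \right)} = T 1 \cdot 1 = T 1 = T$)
$\left(-692 - 3407\right) \left(j{\left(-68,-64 \right)} + \left(\left(k{\left(25 \right)} - 1137\right) + D\right)\right) = \left(-692 - 3407\right) \left(-64 - \frac{5701}{4}\right) = - 4099 \left(-64 - \frac{5701}{4}\right) = \left(-4099\right) \left(- \frac{5957}{4}\right) = \frac{24417743}{4}$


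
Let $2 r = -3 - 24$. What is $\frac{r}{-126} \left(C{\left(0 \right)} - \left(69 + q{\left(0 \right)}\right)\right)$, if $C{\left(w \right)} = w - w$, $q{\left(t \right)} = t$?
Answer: $- \frac{207}{28} \approx -7.3929$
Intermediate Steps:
$r = - \frac{27}{2}$ ($r = \frac{-3 - 24}{2} = \frac{1}{2} \left(-27\right) = - \frac{27}{2} \approx -13.5$)
$C{\left(w \right)} = 0$
$\frac{r}{-126} \left(C{\left(0 \right)} - \left(69 + q{\left(0 \right)}\right)\right) = - \frac{27}{2 \left(-126\right)} \left(0 - 69\right) = \left(- \frac{27}{2}\right) \left(- \frac{1}{126}\right) \left(0 + \left(-69 + 0\right)\right) = \frac{3 \left(0 - 69\right)}{28} = \frac{3}{28} \left(-69\right) = - \frac{207}{28}$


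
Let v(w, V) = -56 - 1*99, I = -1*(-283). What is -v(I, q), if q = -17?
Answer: 155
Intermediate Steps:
I = 283
v(w, V) = -155 (v(w, V) = -56 - 99 = -155)
-v(I, q) = -1*(-155) = 155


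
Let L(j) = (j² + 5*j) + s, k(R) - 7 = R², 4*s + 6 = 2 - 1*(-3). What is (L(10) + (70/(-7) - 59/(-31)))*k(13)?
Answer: 772860/31 ≈ 24931.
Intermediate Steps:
s = -¼ (s = -3/2 + (2 - 1*(-3))/4 = -3/2 + (2 + 3)/4 = -3/2 + (¼)*5 = -3/2 + 5/4 = -¼ ≈ -0.25000)
k(R) = 7 + R²
L(j) = -¼ + j² + 5*j (L(j) = (j² + 5*j) - ¼ = -¼ + j² + 5*j)
(L(10) + (70/(-7) - 59/(-31)))*k(13) = ((-¼ + 10² + 5*10) + (70/(-7) - 59/(-31)))*(7 + 13²) = ((-¼ + 100 + 50) + (70*(-⅐) - 59*(-1/31)))*(7 + 169) = (599/4 + (-10 + 59/31))*176 = (599/4 - 251/31)*176 = (17565/124)*176 = 772860/31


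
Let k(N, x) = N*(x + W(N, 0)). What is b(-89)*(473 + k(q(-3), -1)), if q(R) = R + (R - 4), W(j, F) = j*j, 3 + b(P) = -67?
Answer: 36190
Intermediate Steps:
b(P) = -70 (b(P) = -3 - 67 = -70)
W(j, F) = j**2
q(R) = -4 + 2*R (q(R) = R + (-4 + R) = -4 + 2*R)
k(N, x) = N*(x + N**2)
b(-89)*(473 + k(q(-3), -1)) = -70*(473 + (-4 + 2*(-3))*(-1 + (-4 + 2*(-3))**2)) = -70*(473 + (-4 - 6)*(-1 + (-4 - 6)**2)) = -70*(473 - 10*(-1 + (-10)**2)) = -70*(473 - 10*(-1 + 100)) = -70*(473 - 10*99) = -70*(473 - 990) = -70*(-517) = 36190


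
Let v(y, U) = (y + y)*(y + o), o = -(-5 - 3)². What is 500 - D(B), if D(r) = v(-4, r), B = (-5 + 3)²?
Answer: -44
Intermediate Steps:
o = -64 (o = -1*(-8)² = -1*64 = -64)
B = 4 (B = (-2)² = 4)
v(y, U) = 2*y*(-64 + y) (v(y, U) = (y + y)*(y - 64) = (2*y)*(-64 + y) = 2*y*(-64 + y))
D(r) = 544 (D(r) = 2*(-4)*(-64 - 4) = 2*(-4)*(-68) = 544)
500 - D(B) = 500 - 1*544 = 500 - 544 = -44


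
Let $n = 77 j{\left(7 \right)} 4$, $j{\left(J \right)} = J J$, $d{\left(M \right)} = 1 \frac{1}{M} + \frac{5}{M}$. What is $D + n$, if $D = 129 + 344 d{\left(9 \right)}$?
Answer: $\frac{46351}{3} \approx 15450.0$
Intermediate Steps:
$d{\left(M \right)} = \frac{6}{M}$ ($d{\left(M \right)} = \frac{1}{M} + \frac{5}{M} = \frac{6}{M}$)
$j{\left(J \right)} = J^{2}$
$D = \frac{1075}{3}$ ($D = 129 + 344 \cdot \frac{6}{9} = 129 + 344 \cdot 6 \cdot \frac{1}{9} = 129 + 344 \cdot \frac{2}{3} = 129 + \frac{688}{3} = \frac{1075}{3} \approx 358.33$)
$n = 15092$ ($n = 77 \cdot 7^{2} \cdot 4 = 77 \cdot 49 \cdot 4 = 77 \cdot 196 = 15092$)
$D + n = \frac{1075}{3} + 15092 = \frac{46351}{3}$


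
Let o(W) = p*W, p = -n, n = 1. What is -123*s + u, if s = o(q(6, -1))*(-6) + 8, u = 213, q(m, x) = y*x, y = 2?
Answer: 705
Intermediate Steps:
q(m, x) = 2*x
p = -1 (p = -1*1 = -1)
o(W) = -W
s = -4 (s = -2*(-1)*(-6) + 8 = -1*(-2)*(-6) + 8 = 2*(-6) + 8 = -12 + 8 = -4)
-123*s + u = -123*(-4) + 213 = 492 + 213 = 705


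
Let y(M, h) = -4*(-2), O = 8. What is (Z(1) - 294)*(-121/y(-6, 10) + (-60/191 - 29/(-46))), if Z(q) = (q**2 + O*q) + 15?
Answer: 70258995/17572 ≈ 3998.3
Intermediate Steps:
y(M, h) = 8
Z(q) = 15 + q**2 + 8*q (Z(q) = (q**2 + 8*q) + 15 = 15 + q**2 + 8*q)
(Z(1) - 294)*(-121/y(-6, 10) + (-60/191 - 29/(-46))) = ((15 + 1**2 + 8*1) - 294)*(-121/8 + (-60/191 - 29/(-46))) = ((15 + 1 + 8) - 294)*(-121*1/8 + (-60*1/191 - 29*(-1/46))) = (24 - 294)*(-121/8 + (-60/191 + 29/46)) = -270*(-121/8 + 2779/8786) = -270*(-520437/35144) = 70258995/17572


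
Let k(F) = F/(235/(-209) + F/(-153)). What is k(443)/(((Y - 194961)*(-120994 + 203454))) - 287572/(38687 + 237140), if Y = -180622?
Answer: -60254197318190264717/57793298862224951480 ≈ -1.0426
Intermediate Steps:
k(F) = F/(-235/209 - F/153) (k(F) = F/(235*(-1/209) + F*(-1/153)) = F/(-235/209 - F/153))
k(443)/(((Y - 194961)*(-120994 + 203454))) - 287572/(38687 + 237140) = (-31977*443/(35955 + 209*443))/(((-180622 - 194961)*(-120994 + 203454))) - 287572/(38687 + 237140) = (-31977*443/(35955 + 92587))/((-375583*82460)) - 287572/275827 = -31977*443/128542/(-30970574180) - 287572*1/275827 = -31977*443*1/128542*(-1/30970574180) - 287572/275827 = -14165811/128542*(-1/30970574180) - 287572/275827 = 745569/209527344539240 - 287572/275827 = -60254197318190264717/57793298862224951480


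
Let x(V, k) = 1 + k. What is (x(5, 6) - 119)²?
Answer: 12544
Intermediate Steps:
(x(5, 6) - 119)² = ((1 + 6) - 119)² = (7 - 119)² = (-112)² = 12544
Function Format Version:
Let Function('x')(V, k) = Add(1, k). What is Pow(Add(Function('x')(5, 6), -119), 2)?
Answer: 12544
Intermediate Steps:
Pow(Add(Function('x')(5, 6), -119), 2) = Pow(Add(Add(1, 6), -119), 2) = Pow(Add(7, -119), 2) = Pow(-112, 2) = 12544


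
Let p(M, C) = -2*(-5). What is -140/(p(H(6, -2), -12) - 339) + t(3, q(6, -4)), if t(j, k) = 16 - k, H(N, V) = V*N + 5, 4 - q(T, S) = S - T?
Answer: 114/47 ≈ 2.4255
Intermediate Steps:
q(T, S) = 4 + T - S (q(T, S) = 4 - (S - T) = 4 + (T - S) = 4 + T - S)
H(N, V) = 5 + N*V (H(N, V) = N*V + 5 = 5 + N*V)
p(M, C) = 10
-140/(p(H(6, -2), -12) - 339) + t(3, q(6, -4)) = -140/(10 - 339) + (16 - (4 + 6 - 1*(-4))) = -140/(-329) + (16 - (4 + 6 + 4)) = -140*(-1/329) + (16 - 1*14) = 20/47 + (16 - 14) = 20/47 + 2 = 114/47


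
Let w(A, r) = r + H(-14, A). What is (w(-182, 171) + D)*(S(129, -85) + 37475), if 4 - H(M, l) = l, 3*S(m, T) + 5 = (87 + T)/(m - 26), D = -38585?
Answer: -147550675912/103 ≈ -1.4325e+9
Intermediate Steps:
S(m, T) = -5/3 + (87 + T)/(3*(-26 + m)) (S(m, T) = -5/3 + ((87 + T)/(m - 26))/3 = -5/3 + ((87 + T)/(-26 + m))/3 = -5/3 + (87 + T)/(3*(-26 + m)))
H(M, l) = 4 - l
w(A, r) = 4 + r - A (w(A, r) = r + (4 - A) = 4 + r - A)
(w(-182, 171) + D)*(S(129, -85) + 37475) = ((4 + 171 - 1*(-182)) - 38585)*((217 - 85 - 5*129)/(3*(-26 + 129)) + 37475) = ((4 + 171 + 182) - 38585)*((1/3)*(217 - 85 - 645)/103 + 37475) = (357 - 38585)*((1/3)*(1/103)*(-513) + 37475) = -38228*(-171/103 + 37475) = -38228*3859754/103 = -147550675912/103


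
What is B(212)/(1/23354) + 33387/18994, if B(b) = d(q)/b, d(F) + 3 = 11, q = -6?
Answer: 888941263/1006682 ≈ 883.04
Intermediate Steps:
d(F) = 8 (d(F) = -3 + 11 = 8)
B(b) = 8/b
B(212)/(1/23354) + 33387/18994 = (8/212)/(1/23354) + 33387/18994 = (8*(1/212))/(1/23354) + 33387*(1/18994) = (2/53)*23354 + 33387/18994 = 46708/53 + 33387/18994 = 888941263/1006682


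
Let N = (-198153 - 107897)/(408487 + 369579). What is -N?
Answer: 153025/389033 ≈ 0.39335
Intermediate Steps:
N = -153025/389033 (N = -306050/778066 = -306050*1/778066 = -153025/389033 ≈ -0.39335)
-N = -1*(-153025/389033) = 153025/389033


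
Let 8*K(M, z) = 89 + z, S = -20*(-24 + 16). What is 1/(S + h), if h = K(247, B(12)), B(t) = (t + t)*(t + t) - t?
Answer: 8/1933 ≈ 0.0041386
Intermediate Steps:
S = 160 (S = -20*(-8) = 160)
B(t) = -t + 4*t² (B(t) = (2*t)*(2*t) - t = 4*t² - t = -t + 4*t²)
K(M, z) = 89/8 + z/8 (K(M, z) = (89 + z)/8 = 89/8 + z/8)
h = 653/8 (h = 89/8 + (12*(-1 + 4*12))/8 = 89/8 + (12*(-1 + 48))/8 = 89/8 + (12*47)/8 = 89/8 + (⅛)*564 = 89/8 + 141/2 = 653/8 ≈ 81.625)
1/(S + h) = 1/(160 + 653/8) = 1/(1933/8) = 8/1933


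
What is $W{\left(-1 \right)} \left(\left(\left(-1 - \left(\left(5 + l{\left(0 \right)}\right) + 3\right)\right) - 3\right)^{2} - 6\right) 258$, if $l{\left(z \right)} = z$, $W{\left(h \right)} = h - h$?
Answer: $0$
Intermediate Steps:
$W{\left(h \right)} = 0$
$W{\left(-1 \right)} \left(\left(\left(-1 - \left(\left(5 + l{\left(0 \right)}\right) + 3\right)\right) - 3\right)^{2} - 6\right) 258 = 0 \left(\left(\left(-1 - \left(\left(5 + 0\right) + 3\right)\right) - 3\right)^{2} - 6\right) 258 = 0 \left(\left(\left(-1 - \left(5 + 3\right)\right) - 3\right)^{2} - 6\right) 258 = 0 \left(\left(\left(-1 - 8\right) - 3\right)^{2} - 6\right) 258 = 0 \left(\left(-9 - 3\right)^{2} - 6\right) 258 = 0 \left(\left(-12\right)^{2} - 6\right) 258 = 0 \left(144 - 6\right) 258 = 0 \cdot 138 \cdot 258 = 0 \cdot 258 = 0$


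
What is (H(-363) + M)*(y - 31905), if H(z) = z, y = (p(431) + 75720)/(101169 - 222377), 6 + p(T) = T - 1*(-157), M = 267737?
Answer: -258498355768677/30302 ≈ -8.5307e+9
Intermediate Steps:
p(T) = 151 + T (p(T) = -6 + (T - 1*(-157)) = -6 + (T + 157) = -6 + (157 + T) = 151 + T)
y = -38151/60604 (y = ((151 + 431) + 75720)/(101169 - 222377) = (582 + 75720)/(-121208) = 76302*(-1/121208) = -38151/60604 ≈ -0.62951)
(H(-363) + M)*(y - 31905) = (-363 + 267737)*(-38151/60604 - 31905) = 267374*(-1933608771/60604) = -258498355768677/30302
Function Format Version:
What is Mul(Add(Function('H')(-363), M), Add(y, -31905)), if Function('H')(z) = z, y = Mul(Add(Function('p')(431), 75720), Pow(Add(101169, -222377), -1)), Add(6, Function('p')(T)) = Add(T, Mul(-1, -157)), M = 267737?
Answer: Rational(-258498355768677, 30302) ≈ -8.5307e+9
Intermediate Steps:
Function('p')(T) = Add(151, T) (Function('p')(T) = Add(-6, Add(T, Mul(-1, -157))) = Add(-6, Add(T, 157)) = Add(-6, Add(157, T)) = Add(151, T))
y = Rational(-38151, 60604) (y = Mul(Add(Add(151, 431), 75720), Pow(Add(101169, -222377), -1)) = Mul(Add(582, 75720), Pow(-121208, -1)) = Mul(76302, Rational(-1, 121208)) = Rational(-38151, 60604) ≈ -0.62951)
Mul(Add(Function('H')(-363), M), Add(y, -31905)) = Mul(Add(-363, 267737), Add(Rational(-38151, 60604), -31905)) = Mul(267374, Rational(-1933608771, 60604)) = Rational(-258498355768677, 30302)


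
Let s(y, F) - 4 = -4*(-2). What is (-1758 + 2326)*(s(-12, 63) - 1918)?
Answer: -1082608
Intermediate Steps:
s(y, F) = 12 (s(y, F) = 4 - 4*(-2) = 4 + 8 = 12)
(-1758 + 2326)*(s(-12, 63) - 1918) = (-1758 + 2326)*(12 - 1918) = 568*(-1906) = -1082608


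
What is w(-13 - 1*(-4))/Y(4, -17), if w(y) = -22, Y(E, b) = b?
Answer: 22/17 ≈ 1.2941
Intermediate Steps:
w(-13 - 1*(-4))/Y(4, -17) = -22/(-17) = -22*(-1/17) = 22/17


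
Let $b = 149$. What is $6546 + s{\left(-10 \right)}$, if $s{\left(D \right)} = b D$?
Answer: $5056$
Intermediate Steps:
$s{\left(D \right)} = 149 D$
$6546 + s{\left(-10 \right)} = 6546 + 149 \left(-10\right) = 6546 - 1490 = 5056$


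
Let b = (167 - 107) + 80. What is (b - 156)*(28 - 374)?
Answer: 5536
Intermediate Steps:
b = 140 (b = 60 + 80 = 140)
(b - 156)*(28 - 374) = (140 - 156)*(28 - 374) = -16*(-346) = 5536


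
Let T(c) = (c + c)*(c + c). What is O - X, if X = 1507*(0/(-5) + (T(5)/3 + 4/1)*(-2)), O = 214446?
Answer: 980906/3 ≈ 3.2697e+5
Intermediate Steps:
T(c) = 4*c² (T(c) = (2*c)*(2*c) = 4*c²)
X = -337568/3 (X = 1507*(0/(-5) + ((4*5²)/3 + 4/1)*(-2)) = 1507*(0*(-⅕) + ((4*25)*(⅓) + 4*1)*(-2)) = 1507*(0 + (100*(⅓) + 4)*(-2)) = 1507*(0 + (100/3 + 4)*(-2)) = 1507*(0 + (112/3)*(-2)) = 1507*(0 - 224/3) = 1507*(-224/3) = -337568/3 ≈ -1.1252e+5)
O - X = 214446 - 1*(-337568/3) = 214446 + 337568/3 = 980906/3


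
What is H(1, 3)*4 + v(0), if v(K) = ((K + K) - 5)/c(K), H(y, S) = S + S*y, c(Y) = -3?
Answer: 77/3 ≈ 25.667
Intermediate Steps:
v(K) = 5/3 - 2*K/3 (v(K) = ((K + K) - 5)/(-3) = (2*K - 5)*(-⅓) = (-5 + 2*K)*(-⅓) = 5/3 - 2*K/3)
H(1, 3)*4 + v(0) = (3*(1 + 1))*4 + (5/3 - ⅔*0) = (3*2)*4 + (5/3 + 0) = 6*4 + 5/3 = 24 + 5/3 = 77/3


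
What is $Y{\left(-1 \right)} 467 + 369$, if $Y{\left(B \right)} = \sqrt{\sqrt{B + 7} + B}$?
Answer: $369 + 467 \sqrt{-1 + \sqrt{6}} \approx 931.24$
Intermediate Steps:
$Y{\left(B \right)} = \sqrt{B + \sqrt{7 + B}}$ ($Y{\left(B \right)} = \sqrt{\sqrt{7 + B} + B} = \sqrt{B + \sqrt{7 + B}}$)
$Y{\left(-1 \right)} 467 + 369 = \sqrt{-1 + \sqrt{7 - 1}} \cdot 467 + 369 = \sqrt{-1 + \sqrt{6}} \cdot 467 + 369 = 467 \sqrt{-1 + \sqrt{6}} + 369 = 369 + 467 \sqrt{-1 + \sqrt{6}}$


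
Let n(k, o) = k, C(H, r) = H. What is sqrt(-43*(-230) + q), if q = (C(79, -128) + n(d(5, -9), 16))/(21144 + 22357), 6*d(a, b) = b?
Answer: sqrt(74860865244870)/87002 ≈ 99.448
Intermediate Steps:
d(a, b) = b/6
q = 155/87002 (q = (79 + (1/6)*(-9))/(21144 + 22357) = (79 - 3/2)/43501 = (155/2)*(1/43501) = 155/87002 ≈ 0.0017816)
sqrt(-43*(-230) + q) = sqrt(-43*(-230) + 155/87002) = sqrt(9890 + 155/87002) = sqrt(860449935/87002) = sqrt(74860865244870)/87002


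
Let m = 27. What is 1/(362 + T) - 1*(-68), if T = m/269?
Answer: 6623809/97405 ≈ 68.003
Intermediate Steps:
T = 27/269 ≈ 0.10037
1/(362 + T) - 1*(-68) = 1/(362 + 27/269) - 1*(-68) = 1/(97405/269) + 68 = 269/97405 + 68 = 6623809/97405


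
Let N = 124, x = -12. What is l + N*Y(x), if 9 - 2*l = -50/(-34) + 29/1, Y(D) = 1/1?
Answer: 3851/34 ≈ 113.26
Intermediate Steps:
Y(D) = 1
l = -365/34 (l = 9/2 - (-50/(-34) + 29/1)/2 = 9/2 - (-50*(-1/34) + 29*1)/2 = 9/2 - (25/17 + 29)/2 = 9/2 - ½*518/17 = 9/2 - 259/17 = -365/34 ≈ -10.735)
l + N*Y(x) = -365/34 + 124*1 = -365/34 + 124 = 3851/34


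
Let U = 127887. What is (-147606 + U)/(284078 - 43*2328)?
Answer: -2817/26282 ≈ -0.10718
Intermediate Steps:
(-147606 + U)/(284078 - 43*2328) = (-147606 + 127887)/(284078 - 43*2328) = -19719/(284078 - 100104) = -19719/183974 = -19719*1/183974 = -2817/26282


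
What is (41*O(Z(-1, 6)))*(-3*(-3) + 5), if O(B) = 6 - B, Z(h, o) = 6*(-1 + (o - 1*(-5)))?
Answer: -30996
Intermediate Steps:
Z(h, o) = 24 + 6*o (Z(h, o) = 6*(-1 + (o + 5)) = 6*(-1 + (5 + o)) = 6*(4 + o) = 24 + 6*o)
(41*O(Z(-1, 6)))*(-3*(-3) + 5) = (41*(6 - (24 + 6*6)))*(-3*(-3) + 5) = (41*(6 - (24 + 36)))*(9 + 5) = (41*(6 - 1*60))*14 = (41*(6 - 60))*14 = (41*(-54))*14 = -2214*14 = -30996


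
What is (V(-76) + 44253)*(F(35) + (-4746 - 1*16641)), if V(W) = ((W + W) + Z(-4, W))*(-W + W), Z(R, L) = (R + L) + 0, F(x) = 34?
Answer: -944934309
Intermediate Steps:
Z(R, L) = L + R (Z(R, L) = (L + R) + 0 = L + R)
V(W) = 0 (V(W) = ((W + W) + (W - 4))*(-W + W) = (2*W + (-4 + W))*0 = (-4 + 3*W)*0 = 0)
(V(-76) + 44253)*(F(35) + (-4746 - 1*16641)) = (0 + 44253)*(34 + (-4746 - 1*16641)) = 44253*(34 + (-4746 - 16641)) = 44253*(34 - 21387) = 44253*(-21353) = -944934309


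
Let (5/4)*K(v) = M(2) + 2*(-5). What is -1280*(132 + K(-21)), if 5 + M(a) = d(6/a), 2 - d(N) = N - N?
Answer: -155648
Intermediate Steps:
d(N) = 2 (d(N) = 2 - (N - N) = 2 - 1*0 = 2 + 0 = 2)
M(a) = -3 (M(a) = -5 + 2 = -3)
K(v) = -52/5 (K(v) = 4*(-3 + 2*(-5))/5 = 4*(-3 - 10)/5 = (⅘)*(-13) = -52/5)
-1280*(132 + K(-21)) = -1280*(132 - 52/5) = -1280*608/5 = -155648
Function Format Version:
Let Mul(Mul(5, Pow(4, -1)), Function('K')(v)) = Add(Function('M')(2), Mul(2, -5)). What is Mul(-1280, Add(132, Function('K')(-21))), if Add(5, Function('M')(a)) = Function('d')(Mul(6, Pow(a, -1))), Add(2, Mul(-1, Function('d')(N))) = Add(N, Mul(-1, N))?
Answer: -155648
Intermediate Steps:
Function('d')(N) = 2 (Function('d')(N) = Add(2, Mul(-1, Add(N, Mul(-1, N)))) = Add(2, Mul(-1, 0)) = Add(2, 0) = 2)
Function('M')(a) = -3 (Function('M')(a) = Add(-5, 2) = -3)
Function('K')(v) = Rational(-52, 5) (Function('K')(v) = Mul(Rational(4, 5), Add(-3, Mul(2, -5))) = Mul(Rational(4, 5), Add(-3, -10)) = Mul(Rational(4, 5), -13) = Rational(-52, 5))
Mul(-1280, Add(132, Function('K')(-21))) = Mul(-1280, Add(132, Rational(-52, 5))) = Mul(-1280, Rational(608, 5)) = -155648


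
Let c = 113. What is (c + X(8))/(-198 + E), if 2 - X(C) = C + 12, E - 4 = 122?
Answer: -95/72 ≈ -1.3194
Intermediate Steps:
E = 126 (E = 4 + 122 = 126)
X(C) = -10 - C (X(C) = 2 - (C + 12) = 2 - (12 + C) = 2 + (-12 - C) = -10 - C)
(c + X(8))/(-198 + E) = (113 + (-10 - 1*8))/(-198 + 126) = (113 + (-10 - 8))/(-72) = (113 - 18)*(-1/72) = 95*(-1/72) = -95/72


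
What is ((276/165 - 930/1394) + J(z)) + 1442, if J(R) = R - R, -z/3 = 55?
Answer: 55317619/38335 ≈ 1443.0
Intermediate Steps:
z = -165 (z = -3*55 = -165)
J(R) = 0
((276/165 - 930/1394) + J(z)) + 1442 = ((276/165 - 930/1394) + 0) + 1442 = ((276*(1/165) - 930*1/1394) + 0) + 1442 = ((92/55 - 465/697) + 0) + 1442 = (38549/38335 + 0) + 1442 = 38549/38335 + 1442 = 55317619/38335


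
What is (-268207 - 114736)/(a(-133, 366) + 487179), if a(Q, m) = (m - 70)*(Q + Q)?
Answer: -382943/408443 ≈ -0.93757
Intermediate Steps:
a(Q, m) = 2*Q*(-70 + m) (a(Q, m) = (-70 + m)*(2*Q) = 2*Q*(-70 + m))
(-268207 - 114736)/(a(-133, 366) + 487179) = (-268207 - 114736)/(2*(-133)*(-70 + 366) + 487179) = -382943/(2*(-133)*296 + 487179) = -382943/(-78736 + 487179) = -382943/408443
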